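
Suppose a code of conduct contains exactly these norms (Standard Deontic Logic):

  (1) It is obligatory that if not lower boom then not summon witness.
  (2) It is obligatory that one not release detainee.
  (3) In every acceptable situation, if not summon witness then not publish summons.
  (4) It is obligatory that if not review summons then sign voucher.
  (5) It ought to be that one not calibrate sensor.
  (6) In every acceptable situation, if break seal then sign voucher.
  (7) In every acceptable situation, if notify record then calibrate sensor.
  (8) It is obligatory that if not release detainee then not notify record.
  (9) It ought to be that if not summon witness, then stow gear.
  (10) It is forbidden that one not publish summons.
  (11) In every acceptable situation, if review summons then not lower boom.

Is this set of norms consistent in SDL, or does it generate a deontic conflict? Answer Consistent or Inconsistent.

Premise 7 is O(notify_record → calibrate_sensor), but O(notify_record) is not derivable from the premises, so it does not yield O(calibrate_sensor).
So O(calibrate_sensor) is not derivable, and the apparent clash with O(¬calibrate_sensor) does not arise.
A world satisfying every obligation exists (e.g. break_seal=false, calibrate_sensor=false, lower_boom=true, notify_record=false, publish_summons=true, release_detainee=false, review_summons=false, sign_voucher=true, stow_gear=false, summon_witness=true); no atom is both obligatory and forbidden, so the set is consistent.

Consistent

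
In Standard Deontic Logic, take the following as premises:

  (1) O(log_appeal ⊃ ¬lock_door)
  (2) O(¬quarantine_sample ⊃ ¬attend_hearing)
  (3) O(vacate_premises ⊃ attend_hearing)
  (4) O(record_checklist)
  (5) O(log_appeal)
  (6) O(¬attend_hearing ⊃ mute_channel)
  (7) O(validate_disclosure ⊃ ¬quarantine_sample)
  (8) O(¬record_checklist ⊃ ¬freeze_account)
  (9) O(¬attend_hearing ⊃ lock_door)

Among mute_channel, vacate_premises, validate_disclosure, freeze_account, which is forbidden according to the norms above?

Premise 5 gives O(log_appeal).
Applying K to premise 1 (O(log_appeal ⊃ ¬lock_door)) and O(log_appeal) yields O(¬lock_door).
Premise 9, O(¬attend_hearing ⊃ lock_door), contraposes to O(¬lock_door ⊃ attend_hearing); with O(¬lock_door) we get O(attend_hearing).
Premise 2, O(¬quarantine_sample ⊃ ¬attend_hearing), contraposes to O(attend_hearing ⊃ quarantine_sample); with O(attend_hearing) we get O(quarantine_sample).
Premise 7 is O(validate_disclosure ⊃ ¬quarantine_sample); contrapositively O(quarantine_sample ⊃ ¬validate_disclosure). Since O(quarantine_sample) holds, K gives O(¬validate_disclosure).
So O(¬validate_disclosure) holds, i.e. validate_disclosure is forbidden. None of the other listed options is forbidden under the premises.

validate_disclosure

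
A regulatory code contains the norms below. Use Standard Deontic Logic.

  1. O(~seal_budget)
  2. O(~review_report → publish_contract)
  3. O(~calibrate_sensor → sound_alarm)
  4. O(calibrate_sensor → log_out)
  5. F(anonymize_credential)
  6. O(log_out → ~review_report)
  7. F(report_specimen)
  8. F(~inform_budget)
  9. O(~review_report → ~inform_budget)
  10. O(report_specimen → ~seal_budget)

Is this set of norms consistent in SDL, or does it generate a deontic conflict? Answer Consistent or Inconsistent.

Consistent

Premise 10 is O(report_specimen → ~seal_budget); even if O(~seal_budget) held, inferring O(report_specimen) would be affirming the consequent — invalid.
So O(report_specimen) is not derivable, and the apparent clash with O(~report_specimen) does not arise.
A world satisfying every obligation exists (e.g. anonymize_credential=false, calibrate_sensor=false, inform_budget=true, log_out=false, publish_contract=false, report_specimen=false, review_report=true, seal_budget=false, sound_alarm=true); no atom is both obligatory and forbidden, so the set is consistent.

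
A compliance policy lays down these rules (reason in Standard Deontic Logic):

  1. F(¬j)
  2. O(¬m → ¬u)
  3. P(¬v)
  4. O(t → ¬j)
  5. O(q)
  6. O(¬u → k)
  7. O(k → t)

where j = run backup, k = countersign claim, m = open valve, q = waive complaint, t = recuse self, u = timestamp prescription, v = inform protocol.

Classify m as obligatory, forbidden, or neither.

Premise 1 is F(¬j), i.e. O(j).
The contrapositive of premise 4 (O(t → ¬j)) is O(j → ¬t), and O(j) is already established, so O(¬t).
Premise 7, O(k → t), contraposes to O(¬t → ¬k); with O(¬t) we get O(¬k).
The contrapositive of premise 6 (O(¬u → k)) is O(¬k → u), and O(¬k) is already established, so O(u).
Premise 2, O(¬m → ¬u), contraposes to O(u → m); with O(u) we get O(m).
Premises 3, 5 do not contribute to this derivation.
Hence m is obligatory.

Obligatory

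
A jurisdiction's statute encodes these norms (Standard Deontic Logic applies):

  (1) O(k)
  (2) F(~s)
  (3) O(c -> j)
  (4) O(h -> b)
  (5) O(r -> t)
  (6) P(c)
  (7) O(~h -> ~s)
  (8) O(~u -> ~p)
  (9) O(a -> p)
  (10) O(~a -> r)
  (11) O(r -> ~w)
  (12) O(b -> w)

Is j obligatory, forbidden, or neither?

Premise 3 is O(c -> j), but O(c) is not derivable from the premises (the permission P(c) asserts only ~O(~c), not O(c)), so it does not yield O(j).
No premise or chain of K-axiom applications forces O(j), and none forces O(~j). So j is neither obligatory nor forbidden under these norms.

Neither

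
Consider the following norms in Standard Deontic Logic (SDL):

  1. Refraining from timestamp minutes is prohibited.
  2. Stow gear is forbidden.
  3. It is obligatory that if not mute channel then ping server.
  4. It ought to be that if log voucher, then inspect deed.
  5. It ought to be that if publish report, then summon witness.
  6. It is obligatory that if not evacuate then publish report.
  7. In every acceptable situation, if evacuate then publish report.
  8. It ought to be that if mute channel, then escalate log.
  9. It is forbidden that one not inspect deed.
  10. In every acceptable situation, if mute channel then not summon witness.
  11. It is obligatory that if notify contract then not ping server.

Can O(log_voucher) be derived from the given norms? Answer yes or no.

No

Premise 4 is O(log_voucher → inspect_deed); even if O(inspect_deed) held, inferring O(log_voucher) would be affirming the consequent — invalid.
No other premise forces O(log_voucher). An ideal world satisfying every premise can still have log_voucher false, so O(log_voucher) is not derivable.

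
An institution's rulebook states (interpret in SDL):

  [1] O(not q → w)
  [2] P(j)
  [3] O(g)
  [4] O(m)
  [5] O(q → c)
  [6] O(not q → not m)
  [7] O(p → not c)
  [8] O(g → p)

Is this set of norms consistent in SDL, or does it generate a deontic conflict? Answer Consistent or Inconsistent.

Inconsistent

Premise 4 states O(m) outright.
Premise 6, O(not q → not m), contraposes to O(m → q); with O(m) we get O(q).
From O(q) and premise 5, O(q → c), we obtain O(c).
Premise 7 is O(p → not c); contrapositively O(c → not p). Since O(c) holds, K gives O(not p).
Premise 8, O(g → p), contraposes to O(not p → not g); with O(not p) we get O(not g).
But premise 3 directly asserts O(g).
We now have both O(not g) and O(g) — g is simultaneously obligatory and forbidden, violating the D-axiom.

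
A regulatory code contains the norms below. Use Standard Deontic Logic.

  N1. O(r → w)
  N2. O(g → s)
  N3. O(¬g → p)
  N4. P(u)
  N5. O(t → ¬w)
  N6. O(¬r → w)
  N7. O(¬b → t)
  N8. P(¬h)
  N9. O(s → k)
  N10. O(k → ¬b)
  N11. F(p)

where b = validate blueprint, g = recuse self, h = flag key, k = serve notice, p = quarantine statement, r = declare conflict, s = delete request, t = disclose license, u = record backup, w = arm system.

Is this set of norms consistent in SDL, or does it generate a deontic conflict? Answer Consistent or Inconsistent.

Inconsistent

Premises 6 and 1 are O(¬r → w) and O(r → w); every ideal world satisfies ¬r or r, so in either case w holds — hence O(w).
Premise 5, O(t → ¬w), contraposes to O(w → ¬t); with O(w) we get O(¬t).
Premise 7 is O(¬b → t); contrapositively O(¬t → b). Since O(¬t) holds, K gives O(b).
Premise 10, O(k → ¬b), contraposes to O(b → ¬k); with O(b) we get O(¬k).
Premise 9 is O(s → k); contrapositively O(¬k → ¬s). Since O(¬k) holds, K gives O(¬s).
Premise 2, O(g → s), contraposes to O(¬s → ¬g); with O(¬s) we get O(¬g).
From O(¬g) and premise 3, O(¬g → p), we obtain O(p).
But premise 11, F(p), means O(¬p).
We now have both O(p) and O(¬p) — p is simultaneously obligatory and forbidden, violating the D-axiom.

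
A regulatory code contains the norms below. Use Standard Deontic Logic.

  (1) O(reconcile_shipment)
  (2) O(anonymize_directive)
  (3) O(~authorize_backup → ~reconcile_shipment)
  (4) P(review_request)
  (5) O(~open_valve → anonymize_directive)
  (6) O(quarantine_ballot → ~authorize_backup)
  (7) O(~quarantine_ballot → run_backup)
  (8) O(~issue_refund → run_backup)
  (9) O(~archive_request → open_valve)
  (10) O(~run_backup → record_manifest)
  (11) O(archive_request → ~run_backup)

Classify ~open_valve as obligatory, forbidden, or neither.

From premise 1 we have O(reconcile_shipment).
Premise 3 is O(~authorize_backup → ~reconcile_shipment); contrapositively O(reconcile_shipment → authorize_backup). Since O(reconcile_shipment) holds, K gives O(authorize_backup).
Premise 6 is O(quarantine_ballot → ~authorize_backup); contrapositively O(authorize_backup → ~quarantine_ballot). Since O(authorize_backup) holds, K gives O(~quarantine_ballot).
Premise 7 is O(~quarantine_ballot → run_backup); since O(~quarantine_ballot), deontic closure gives O(run_backup).
Premise 11 is O(archive_request → ~run_backup); contrapositively O(run_backup → ~archive_request). Since O(run_backup) holds, K gives O(~archive_request).
From O(~archive_request) and premise 9, O(~archive_request → open_valve), we obtain O(open_valve).
Premises 2, 4, 5, 8, 10 do not contribute to this derivation.
Thus O(open_valve), which is F(~open_valve): ~open_valve is forbidden.

Forbidden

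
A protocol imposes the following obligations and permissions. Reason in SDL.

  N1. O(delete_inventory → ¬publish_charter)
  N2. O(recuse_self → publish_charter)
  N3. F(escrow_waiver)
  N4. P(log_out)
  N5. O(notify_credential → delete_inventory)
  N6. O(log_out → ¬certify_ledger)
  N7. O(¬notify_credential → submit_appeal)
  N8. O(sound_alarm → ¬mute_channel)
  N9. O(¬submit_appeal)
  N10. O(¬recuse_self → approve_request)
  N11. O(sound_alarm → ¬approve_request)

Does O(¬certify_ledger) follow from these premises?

No

Premise 6 is O(log_out → ¬certify_ledger), but O(log_out) is not derivable from the premises (the permission P(log_out) asserts only ¬O(¬log_out), not O(log_out)), so it does not yield O(¬certify_ledger).
No other premise forces O(¬certify_ledger). An ideal world satisfying every premise can still have ¬certify_ledger false, so O(¬certify_ledger) is not derivable.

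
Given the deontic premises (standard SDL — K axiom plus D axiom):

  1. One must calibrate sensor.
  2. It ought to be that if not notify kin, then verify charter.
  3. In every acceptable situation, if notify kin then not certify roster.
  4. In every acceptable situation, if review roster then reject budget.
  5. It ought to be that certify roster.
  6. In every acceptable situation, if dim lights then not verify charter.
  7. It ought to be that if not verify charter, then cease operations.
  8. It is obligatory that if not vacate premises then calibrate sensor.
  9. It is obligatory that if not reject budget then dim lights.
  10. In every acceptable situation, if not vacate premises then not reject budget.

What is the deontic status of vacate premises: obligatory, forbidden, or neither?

Premise 5 states O(certify_roster) outright.
Premise 3 is O(notify_kin → ¬certify_roster); contrapositively O(certify_roster → ¬notify_kin). Since O(certify_roster) holds, K gives O(¬notify_kin).
With premise 2, O(¬notify_kin → verify_charter), the K-axiom yields O(verify_charter).
Premise 6, O(dim_lights → ¬verify_charter), contraposes to O(verify_charter → ¬dim_lights); with O(verify_charter) we get O(¬dim_lights).
Premise 9 is O(¬reject_budget → dim_lights); contrapositively O(¬dim_lights → reject_budget). Since O(¬dim_lights) holds, K gives O(reject_budget).
The contrapositive of premise 10 (O(¬vacate_premises → ¬reject_budget)) is O(reject_budget → vacate_premises), and O(reject_budget) is already established, so O(vacate_premises).
Premises 1, 4, 7, 8 do not contribute to this derivation.
Hence vacate_premises is obligatory.

Obligatory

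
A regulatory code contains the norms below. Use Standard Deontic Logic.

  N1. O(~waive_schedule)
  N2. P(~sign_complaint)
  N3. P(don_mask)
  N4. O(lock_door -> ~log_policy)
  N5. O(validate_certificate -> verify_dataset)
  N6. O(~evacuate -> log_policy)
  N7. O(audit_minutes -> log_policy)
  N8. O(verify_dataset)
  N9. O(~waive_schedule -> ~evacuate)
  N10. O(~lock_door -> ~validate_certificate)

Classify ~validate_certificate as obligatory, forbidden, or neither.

From premise 1 we have O(~waive_schedule).
Premise 9 is O(~waive_schedule -> ~evacuate); since O(~waive_schedule), deontic closure gives O(~evacuate).
From O(~evacuate) and premise 6, O(~evacuate -> log_policy), we obtain O(log_policy).
Premise 4, O(lock_door -> ~log_policy), contraposes to O(log_policy -> ~lock_door); with O(log_policy) we get O(~lock_door).
Applying K to premise 10 (O(~lock_door -> ~validate_certificate)) and O(~lock_door) yields O(~validate_certificate).
Premises 2, 3, 5, 7, 8 do not contribute to this derivation.
Hence ~validate_certificate is obligatory.

Obligatory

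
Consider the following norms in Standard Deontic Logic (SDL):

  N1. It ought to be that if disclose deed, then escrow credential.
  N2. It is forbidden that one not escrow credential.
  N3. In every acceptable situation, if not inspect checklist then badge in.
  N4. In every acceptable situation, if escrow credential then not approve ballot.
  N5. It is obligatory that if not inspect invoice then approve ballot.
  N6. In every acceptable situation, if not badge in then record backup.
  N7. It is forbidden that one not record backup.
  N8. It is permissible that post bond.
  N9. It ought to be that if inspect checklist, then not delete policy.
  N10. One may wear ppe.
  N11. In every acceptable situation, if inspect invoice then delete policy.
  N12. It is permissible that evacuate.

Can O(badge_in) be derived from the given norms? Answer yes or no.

F(¬escrow_credential) at premise 2 means O(escrow_credential).
From O(escrow_credential) and premise 4, O(escrow_credential → ¬approve_ballot), we obtain O(¬approve_ballot).
Premise 5, O(¬inspect_invoice → approve_ballot), contraposes to O(¬approve_ballot → inspect_invoice); with O(¬approve_ballot) we get O(inspect_invoice).
With premise 11, O(inspect_invoice → delete_policy), the K-axiom yields O(delete_policy).
Premise 9, O(inspect_checklist → ¬delete_policy), contraposes to O(delete_policy → ¬inspect_checklist); with O(delete_policy) we get O(¬inspect_checklist).
Premise 3 is O(¬inspect_checklist → badge_in); since O(¬inspect_checklist), deontic closure gives O(badge_in).
Premises 1, 6, 7, 8, 10, 12 do not contribute to this derivation.
So O(badge_in) follows.

Yes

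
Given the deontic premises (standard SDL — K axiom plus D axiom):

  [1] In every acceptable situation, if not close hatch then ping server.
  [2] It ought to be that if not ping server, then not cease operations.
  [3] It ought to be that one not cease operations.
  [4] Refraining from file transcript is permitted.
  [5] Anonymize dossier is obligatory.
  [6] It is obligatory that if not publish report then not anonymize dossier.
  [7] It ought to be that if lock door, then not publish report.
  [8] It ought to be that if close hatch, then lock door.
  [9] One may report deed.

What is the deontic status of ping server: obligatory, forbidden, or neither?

Obligatory

From premise 5 we have O(anonymize_dossier).
Premise 6 is O(¬publish_report → ¬anonymize_dossier); contrapositively O(anonymize_dossier → publish_report). Since O(anonymize_dossier) holds, K gives O(publish_report).
Premise 7, O(lock_door → ¬publish_report), contraposes to O(publish_report → ¬lock_door); with O(publish_report) we get O(¬lock_door).
Premise 8 is O(close_hatch → lock_door); contrapositively O(¬lock_door → ¬close_hatch). Since O(¬lock_door) holds, K gives O(¬close_hatch).
With premise 1, O(¬close_hatch → ping_server), the K-axiom yields O(ping_server).
Premises 2, 3, 4, 9 do not contribute to this derivation.
Hence ping_server is obligatory.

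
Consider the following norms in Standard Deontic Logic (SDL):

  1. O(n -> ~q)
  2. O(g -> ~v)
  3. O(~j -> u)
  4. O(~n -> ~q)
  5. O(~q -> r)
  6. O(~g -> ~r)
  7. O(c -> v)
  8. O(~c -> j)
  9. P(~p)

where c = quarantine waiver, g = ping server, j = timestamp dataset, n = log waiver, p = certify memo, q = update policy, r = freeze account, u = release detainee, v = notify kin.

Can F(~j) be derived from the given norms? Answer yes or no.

By case analysis on ~n: premise 4 gives O(~n -> ~q) and premise 1 gives O(n -> ~q), so O(~q) either way.
Applying K to premise 5 (O(~q -> r)) and O(~q) yields O(r).
Premise 6 is O(~g -> ~r); contrapositively O(r -> g). Since O(r) holds, K gives O(g).
From O(g) and premise 2, O(g -> ~v), we obtain O(~v).
The contrapositive of premise 7 (O(c -> v)) is O(~v -> ~c), and O(~v) is already established, so O(~c).
From O(~c) and premise 8, O(~c -> j), we obtain O(j).
Premises 3, 9 do not contribute to this derivation.
So O(j) holds, i.e. F(~j). The claim follows.

Yes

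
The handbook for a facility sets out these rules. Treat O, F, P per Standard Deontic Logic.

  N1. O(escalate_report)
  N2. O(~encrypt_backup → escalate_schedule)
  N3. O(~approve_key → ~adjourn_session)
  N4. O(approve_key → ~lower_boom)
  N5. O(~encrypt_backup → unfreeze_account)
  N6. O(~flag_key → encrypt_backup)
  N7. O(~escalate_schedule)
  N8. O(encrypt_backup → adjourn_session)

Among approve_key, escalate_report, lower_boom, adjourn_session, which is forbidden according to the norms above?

Premise 7 states O(~escalate_schedule) outright.
Premise 2, O(~encrypt_backup → escalate_schedule), contraposes to O(~escalate_schedule → encrypt_backup); with O(~escalate_schedule) we get O(encrypt_backup).
Applying K to premise 8 (O(encrypt_backup → adjourn_session)) and O(encrypt_backup) yields O(adjourn_session).
The contrapositive of premise 3 (O(~approve_key → ~adjourn_session)) is O(adjourn_session → approve_key), and O(adjourn_session) is already established, so O(approve_key).
With premise 4, O(approve_key → ~lower_boom), the K-axiom yields O(~lower_boom).
So O(~lower_boom) holds, i.e. lower_boom is forbidden. None of the other listed options is forbidden under the premises.

lower_boom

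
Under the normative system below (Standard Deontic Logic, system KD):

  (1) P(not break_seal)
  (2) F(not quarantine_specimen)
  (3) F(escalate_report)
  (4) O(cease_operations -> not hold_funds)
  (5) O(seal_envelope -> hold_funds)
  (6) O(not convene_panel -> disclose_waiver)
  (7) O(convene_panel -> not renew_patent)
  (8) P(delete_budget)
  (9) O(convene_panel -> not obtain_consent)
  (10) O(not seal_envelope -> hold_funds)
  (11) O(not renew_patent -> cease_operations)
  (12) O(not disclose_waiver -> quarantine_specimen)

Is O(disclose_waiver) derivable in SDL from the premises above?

Yes

Premises 5 and 10 cover both cases: O(seal_envelope -> hold_funds) and O(not seal_envelope -> hold_funds). Since seal_envelope ∨ not seal_envelope is a tautology, O(hold_funds) follows.
Premise 4 is O(cease_operations -> not hold_funds); contrapositively O(hold_funds -> not cease_operations). Since O(hold_funds) holds, K gives O(not cease_operations).
Premise 11, O(not renew_patent -> cease_operations), contraposes to O(not cease_operations -> renew_patent); with O(not cease_operations) we get O(renew_patent).
The contrapositive of premise 7 (O(convene_panel -> not renew_patent)) is O(renew_patent -> not convene_panel), and O(renew_patent) is already established, so O(not convene_panel).
With premise 6, O(not convene_panel -> disclose_waiver), the K-axiom yields O(disclose_waiver).
Premises 1, 2, 3, 8, 9, 12 do not contribute to this derivation.
So O(disclose_waiver) follows.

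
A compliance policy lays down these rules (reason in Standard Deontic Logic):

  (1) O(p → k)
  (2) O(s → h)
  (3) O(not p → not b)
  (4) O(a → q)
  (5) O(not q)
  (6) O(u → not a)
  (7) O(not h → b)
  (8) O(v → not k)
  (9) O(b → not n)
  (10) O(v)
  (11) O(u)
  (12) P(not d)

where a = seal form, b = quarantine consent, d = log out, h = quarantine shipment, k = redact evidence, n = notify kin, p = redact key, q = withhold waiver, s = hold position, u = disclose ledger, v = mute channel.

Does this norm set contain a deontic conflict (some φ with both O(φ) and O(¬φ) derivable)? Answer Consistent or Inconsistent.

Premise 4 is O(a → q), but O(a) is not derivable from the premises, so it does not yield O(q).
So O(q) is not derivable, and the apparent clash with O(not q) does not arise.
A world satisfying every obligation exists (e.g. a=false, b=false, d=false, h=true, k=false, n=false, p=false, q=false, s=false, u=true, v=true); no atom is both obligatory and forbidden, so the set is consistent.

Consistent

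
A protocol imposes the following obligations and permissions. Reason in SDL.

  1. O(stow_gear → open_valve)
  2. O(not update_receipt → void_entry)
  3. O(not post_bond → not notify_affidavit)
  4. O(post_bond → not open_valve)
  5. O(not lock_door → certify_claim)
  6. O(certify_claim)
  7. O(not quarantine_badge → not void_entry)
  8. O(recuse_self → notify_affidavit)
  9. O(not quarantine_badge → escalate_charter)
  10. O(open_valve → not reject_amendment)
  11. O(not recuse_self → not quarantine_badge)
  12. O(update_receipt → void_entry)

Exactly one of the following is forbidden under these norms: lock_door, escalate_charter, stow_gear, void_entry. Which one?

By case analysis on update_receipt: premise 12 gives O(update_receipt → void_entry) and premise 2 gives O(not update_receipt → void_entry), so O(void_entry) either way.
Premise 7 is O(not quarantine_badge → not void_entry); contrapositively O(void_entry → quarantine_badge). Since O(void_entry) holds, K gives O(quarantine_badge).
The contrapositive of premise 11 (O(not recuse_self → not quarantine_badge)) is O(quarantine_badge → recuse_self), and O(quarantine_badge) is already established, so O(recuse_self).
From O(recuse_self) and premise 8, O(recuse_self → notify_affidavit), we obtain O(notify_affidavit).
The contrapositive of premise 3 (O(not post_bond → not notify_affidavit)) is O(notify_affidavit → post_bond), and O(notify_affidavit) is already established, so O(post_bond).
Applying K to premise 4 (O(post_bond → not open_valve)) and O(post_bond) yields O(not open_valve).
Premise 1 is O(stow_gear → open_valve); contrapositively O(not open_valve → not stow_gear). Since O(not open_valve) holds, K gives O(not stow_gear).
So O(not stow_gear) holds, i.e. stow_gear is forbidden. None of the other listed options is forbidden under the premises.

stow_gear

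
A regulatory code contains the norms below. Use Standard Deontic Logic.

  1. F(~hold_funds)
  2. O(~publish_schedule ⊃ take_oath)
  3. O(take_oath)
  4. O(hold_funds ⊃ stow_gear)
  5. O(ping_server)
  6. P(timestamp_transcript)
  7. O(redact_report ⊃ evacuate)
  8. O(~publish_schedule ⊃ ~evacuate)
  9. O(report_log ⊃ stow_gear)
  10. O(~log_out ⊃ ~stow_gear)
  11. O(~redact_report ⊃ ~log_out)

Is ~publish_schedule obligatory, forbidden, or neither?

Forbidden

Premise 1, F(~hold_funds), is equivalent to O(hold_funds).
From O(hold_funds) and premise 4, O(hold_funds ⊃ stow_gear), we obtain O(stow_gear).
Premise 10, O(~log_out ⊃ ~stow_gear), contraposes to O(stow_gear ⊃ log_out); with O(stow_gear) we get O(log_out).
Premise 11 is O(~redact_report ⊃ ~log_out); contrapositively O(log_out ⊃ redact_report). Since O(log_out) holds, K gives O(redact_report).
Applying K to premise 7 (O(redact_report ⊃ evacuate)) and O(redact_report) yields O(evacuate).
The contrapositive of premise 8 (O(~publish_schedule ⊃ ~evacuate)) is O(evacuate ⊃ publish_schedule), and O(evacuate) is already established, so O(publish_schedule).
Premises 2, 3, 5, 6, 9 do not contribute to this derivation.
Thus O(publish_schedule), which is F(~publish_schedule): ~publish_schedule is forbidden.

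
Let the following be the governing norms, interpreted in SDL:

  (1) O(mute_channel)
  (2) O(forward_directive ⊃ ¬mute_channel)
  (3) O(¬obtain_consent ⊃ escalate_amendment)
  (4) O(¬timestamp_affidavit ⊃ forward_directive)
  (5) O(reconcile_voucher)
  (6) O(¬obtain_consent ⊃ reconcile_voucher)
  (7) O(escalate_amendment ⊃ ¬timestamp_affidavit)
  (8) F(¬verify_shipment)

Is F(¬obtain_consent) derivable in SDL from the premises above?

Yes

From premise 1 we have O(mute_channel).
Premise 2, O(forward_directive ⊃ ¬mute_channel), contraposes to O(mute_channel ⊃ ¬forward_directive); with O(mute_channel) we get O(¬forward_directive).
The contrapositive of premise 4 (O(¬timestamp_affidavit ⊃ forward_directive)) is O(¬forward_directive ⊃ timestamp_affidavit), and O(¬forward_directive) is already established, so O(timestamp_affidavit).
Premise 7, O(escalate_amendment ⊃ ¬timestamp_affidavit), contraposes to O(timestamp_affidavit ⊃ ¬escalate_amendment); with O(timestamp_affidavit) we get O(¬escalate_amendment).
Premise 3 is O(¬obtain_consent ⊃ escalate_amendment); contrapositively O(¬escalate_amendment ⊃ obtain_consent). Since O(¬escalate_amendment) holds, K gives O(obtain_consent).
Premises 5, 6, 8 do not contribute to this derivation.
So O(obtain_consent) holds, i.e. F(¬obtain_consent). The claim follows.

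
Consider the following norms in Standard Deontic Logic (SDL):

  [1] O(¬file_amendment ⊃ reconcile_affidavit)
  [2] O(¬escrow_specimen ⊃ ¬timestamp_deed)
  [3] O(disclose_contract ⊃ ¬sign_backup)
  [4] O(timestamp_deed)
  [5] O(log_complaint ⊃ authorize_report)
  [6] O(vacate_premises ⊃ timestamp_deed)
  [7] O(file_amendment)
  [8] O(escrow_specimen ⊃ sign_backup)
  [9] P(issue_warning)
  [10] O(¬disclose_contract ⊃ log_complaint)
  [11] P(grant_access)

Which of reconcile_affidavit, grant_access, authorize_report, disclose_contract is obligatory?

authorize_report

Premise 4 gives O(timestamp_deed).
The contrapositive of premise 2 (O(¬escrow_specimen ⊃ ¬timestamp_deed)) is O(timestamp_deed ⊃ escrow_specimen), and O(timestamp_deed) is already established, so O(escrow_specimen).
From O(escrow_specimen) and premise 8, O(escrow_specimen ⊃ sign_backup), we obtain O(sign_backup).
The contrapositive of premise 3 (O(disclose_contract ⊃ ¬sign_backup)) is O(sign_backup ⊃ ¬disclose_contract), and O(sign_backup) is already established, so O(¬disclose_contract).
With premise 10, O(¬disclose_contract ⊃ log_complaint), the K-axiom yields O(log_complaint).
Premise 5 is O(log_complaint ⊃ authorize_report); since O(log_complaint), deontic closure gives O(authorize_report).
So O(authorize_report) holds — authorize_report is obligatory. None of the other listed options is made obligatory by any chain of premises.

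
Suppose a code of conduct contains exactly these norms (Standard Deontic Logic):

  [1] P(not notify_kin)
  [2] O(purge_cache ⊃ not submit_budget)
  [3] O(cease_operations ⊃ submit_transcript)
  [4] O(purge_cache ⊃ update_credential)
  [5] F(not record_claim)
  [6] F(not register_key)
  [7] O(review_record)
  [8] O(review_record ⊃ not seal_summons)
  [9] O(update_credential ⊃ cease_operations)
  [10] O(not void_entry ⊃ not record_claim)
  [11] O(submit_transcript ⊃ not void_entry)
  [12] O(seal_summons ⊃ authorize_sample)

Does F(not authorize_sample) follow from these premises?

Premise 12 is O(seal_summons ⊃ authorize_sample), but O(seal_summons) is not derivable from the premises, so it does not yield O(authorize_sample).
No other premise forces O(authorize_sample). An ideal world satisfying every premise can still have not authorize_sample true, so F(not authorize_sample) is not derivable.

No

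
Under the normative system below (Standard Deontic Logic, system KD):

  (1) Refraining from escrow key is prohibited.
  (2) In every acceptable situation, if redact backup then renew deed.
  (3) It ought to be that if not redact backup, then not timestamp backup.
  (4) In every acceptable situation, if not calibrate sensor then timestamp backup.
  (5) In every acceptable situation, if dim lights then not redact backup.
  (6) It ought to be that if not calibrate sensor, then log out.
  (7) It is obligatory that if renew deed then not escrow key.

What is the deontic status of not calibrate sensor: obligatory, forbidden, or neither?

F(¬escrow_key) at premise 1 means O(escrow_key).
Premise 7 is O(renew_deed → ¬escrow_key); contrapositively O(escrow_key → ¬renew_deed). Since O(escrow_key) holds, K gives O(¬renew_deed).
Premise 2, O(redact_backup → renew_deed), contraposes to O(¬renew_deed → ¬redact_backup); with O(¬renew_deed) we get O(¬redact_backup).
From O(¬redact_backup) and premise 3, O(¬redact_backup → ¬timestamp_backup), we obtain O(¬timestamp_backup).
The contrapositive of premise 4 (O(¬calibrate_sensor → timestamp_backup)) is O(¬timestamp_backup → calibrate_sensor), and O(¬timestamp_backup) is already established, so O(calibrate_sensor).
Premises 5, 6 do not contribute to this derivation.
Thus O(calibrate_sensor), which is F(¬calibrate_sensor): ¬calibrate_sensor is forbidden.

Forbidden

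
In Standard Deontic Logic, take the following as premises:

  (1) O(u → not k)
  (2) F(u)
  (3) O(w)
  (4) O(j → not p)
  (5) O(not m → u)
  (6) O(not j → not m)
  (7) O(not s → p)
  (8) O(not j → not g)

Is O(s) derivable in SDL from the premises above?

Yes

Premise 2 is F(u), i.e. O(not u).
Premise 5, O(not m → u), contraposes to O(not u → m); with O(not u) we get O(m).
Premise 6, O(not j → not m), contraposes to O(m → j); with O(m) we get O(j).
With premise 4, O(j → not p), the K-axiom yields O(not p).
Premise 7 is O(not s → p); contrapositively O(not p → s). Since O(not p) holds, K gives O(s).
Premises 1, 3, 8 do not contribute to this derivation.
So O(s) follows.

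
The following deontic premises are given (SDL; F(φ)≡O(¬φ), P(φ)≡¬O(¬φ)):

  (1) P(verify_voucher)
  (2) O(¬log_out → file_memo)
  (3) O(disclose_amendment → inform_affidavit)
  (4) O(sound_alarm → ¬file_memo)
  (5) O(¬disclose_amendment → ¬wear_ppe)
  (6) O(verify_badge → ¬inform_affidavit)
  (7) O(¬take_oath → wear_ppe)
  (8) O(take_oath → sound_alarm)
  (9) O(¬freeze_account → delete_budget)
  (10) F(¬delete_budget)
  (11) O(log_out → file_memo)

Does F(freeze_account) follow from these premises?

Premise 9 is O(¬freeze_account → delete_budget); even if O(delete_budget) held, inferring O(¬freeze_account) would be affirming the consequent — invalid.
No other premise forces O(¬freeze_account). An ideal world satisfying every premise can still have freeze_account true, so F(freeze_account) is not derivable.

No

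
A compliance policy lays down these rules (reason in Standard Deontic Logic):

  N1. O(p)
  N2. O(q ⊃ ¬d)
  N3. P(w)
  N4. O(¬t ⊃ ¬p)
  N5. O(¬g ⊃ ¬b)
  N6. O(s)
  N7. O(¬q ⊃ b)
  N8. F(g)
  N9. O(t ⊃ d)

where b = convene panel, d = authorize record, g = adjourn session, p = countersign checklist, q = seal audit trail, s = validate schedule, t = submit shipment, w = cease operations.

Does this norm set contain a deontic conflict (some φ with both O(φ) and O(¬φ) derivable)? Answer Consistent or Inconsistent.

From premise 1 we have O(p).
Premise 4, O(¬t ⊃ ¬p), contraposes to O(p ⊃ t); with O(p) we get O(t).
Applying K to premise 9 (O(t ⊃ d)) and O(t) yields O(d).
Premise 2, O(q ⊃ ¬d), contraposes to O(d ⊃ ¬q); with O(d) we get O(¬q).
From O(¬q) and premise 7, O(¬q ⊃ b), we obtain O(b).
The contrapositive of premise 5 (O(¬g ⊃ ¬b)) is O(b ⊃ g), and O(b) is already established, so O(g).
But premise 8, F(g), means O(¬g).
We now have both O(g) and O(¬g) — g is simultaneously obligatory and forbidden, violating the D-axiom.

Inconsistent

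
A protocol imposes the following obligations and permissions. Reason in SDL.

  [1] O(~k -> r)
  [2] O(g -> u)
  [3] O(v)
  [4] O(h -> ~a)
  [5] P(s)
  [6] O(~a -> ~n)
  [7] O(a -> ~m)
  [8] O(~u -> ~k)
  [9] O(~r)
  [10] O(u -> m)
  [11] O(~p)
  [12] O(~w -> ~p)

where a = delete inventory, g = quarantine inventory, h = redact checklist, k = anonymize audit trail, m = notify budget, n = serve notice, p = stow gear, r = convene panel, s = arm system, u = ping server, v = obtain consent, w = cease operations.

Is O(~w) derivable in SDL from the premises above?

Premise 12 is O(~w -> ~p); even if O(~p) held, inferring O(~w) would be affirming the consequent — invalid.
No other premise forces O(~w). An ideal world satisfying every premise can still have ~w false, so O(~w) is not derivable.

No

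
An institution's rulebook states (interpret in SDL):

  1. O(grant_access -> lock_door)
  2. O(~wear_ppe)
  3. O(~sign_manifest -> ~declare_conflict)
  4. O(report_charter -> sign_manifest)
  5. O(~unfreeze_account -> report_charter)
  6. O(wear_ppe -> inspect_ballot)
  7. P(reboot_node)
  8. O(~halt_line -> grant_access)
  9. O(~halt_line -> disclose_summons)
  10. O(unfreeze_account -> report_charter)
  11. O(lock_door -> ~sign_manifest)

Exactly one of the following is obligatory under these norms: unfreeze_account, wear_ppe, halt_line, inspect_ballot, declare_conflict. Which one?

Premises 10 and 5 cover both cases: O(unfreeze_account -> report_charter) and O(~unfreeze_account -> report_charter). Since unfreeze_account ∨ ~unfreeze_account is a tautology, O(report_charter) follows.
Applying K to premise 4 (O(report_charter -> sign_manifest)) and O(report_charter) yields O(sign_manifest).
The contrapositive of premise 11 (O(lock_door -> ~sign_manifest)) is O(sign_manifest -> ~lock_door), and O(sign_manifest) is already established, so O(~lock_door).
Premise 1, O(grant_access -> lock_door), contraposes to O(~lock_door -> ~grant_access); with O(~lock_door) we get O(~grant_access).
The contrapositive of premise 8 (O(~halt_line -> grant_access)) is O(~grant_access -> halt_line), and O(~grant_access) is already established, so O(halt_line).
So O(halt_line) holds — halt_line is obligatory. None of the other listed options is made obligatory by any chain of premises.

halt_line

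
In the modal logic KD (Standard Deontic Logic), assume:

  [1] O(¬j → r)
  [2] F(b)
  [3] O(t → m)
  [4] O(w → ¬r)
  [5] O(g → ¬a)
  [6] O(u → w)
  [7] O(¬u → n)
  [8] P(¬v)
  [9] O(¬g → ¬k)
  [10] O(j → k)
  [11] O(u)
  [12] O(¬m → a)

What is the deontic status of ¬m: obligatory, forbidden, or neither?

Premise 11 gives O(u).
From O(u) and premise 6, O(u → w), we obtain O(w).
With premise 4, O(w → ¬r), the K-axiom yields O(¬r).
Premise 1 is O(¬j → r); contrapositively O(¬r → j). Since O(¬r) holds, K gives O(j).
Premise 10 is O(j → k); since O(j), deontic closure gives O(k).
Premise 9, O(¬g → ¬k), contraposes to O(k → g); with O(k) we get O(g).
Premise 5 is O(g → ¬a); since O(g), deontic closure gives O(¬a).
The contrapositive of premise 12 (O(¬m → a)) is O(¬a → m), and O(¬a) is already established, so O(m).
Premises 2, 3, 7, 8 do not contribute to this derivation.
Thus O(m), which is F(¬m): ¬m is forbidden.

Forbidden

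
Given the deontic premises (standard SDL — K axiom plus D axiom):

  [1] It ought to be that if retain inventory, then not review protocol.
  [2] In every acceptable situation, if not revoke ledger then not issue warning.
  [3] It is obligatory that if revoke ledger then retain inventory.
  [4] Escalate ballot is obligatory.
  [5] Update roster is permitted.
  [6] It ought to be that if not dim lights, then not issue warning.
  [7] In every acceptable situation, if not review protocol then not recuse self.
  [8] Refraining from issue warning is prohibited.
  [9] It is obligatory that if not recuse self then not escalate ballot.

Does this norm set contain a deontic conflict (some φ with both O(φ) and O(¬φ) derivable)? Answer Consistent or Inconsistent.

Premise 4 states O(escalate_ballot) outright.
Premise 9, O(¬recuse_self → ¬escalate_ballot), contraposes to O(escalate_ballot → recuse_self); with O(escalate_ballot) we get O(recuse_self).
The contrapositive of premise 7 (O(¬review_protocol → ¬recuse_self)) is O(recuse_self → review_protocol), and O(recuse_self) is already established, so O(review_protocol).
Premise 1, O(retain_inventory → ¬review_protocol), contraposes to O(review_protocol → ¬retain_inventory); with O(review_protocol) we get O(¬retain_inventory).
Premise 3, O(revoke_ledger → retain_inventory), contraposes to O(¬retain_inventory → ¬revoke_ledger); with O(¬retain_inventory) we get O(¬revoke_ledger).
With premise 2, O(¬revoke_ledger → ¬issue_warning), the K-axiom yields O(¬issue_warning).
Yet premise 8 is F(¬issue_warning), i.e. O(issue_warning).
We now have both O(¬issue_warning) and O(issue_warning) — issue_warning is simultaneously obligatory and forbidden, violating the D-axiom.

Inconsistent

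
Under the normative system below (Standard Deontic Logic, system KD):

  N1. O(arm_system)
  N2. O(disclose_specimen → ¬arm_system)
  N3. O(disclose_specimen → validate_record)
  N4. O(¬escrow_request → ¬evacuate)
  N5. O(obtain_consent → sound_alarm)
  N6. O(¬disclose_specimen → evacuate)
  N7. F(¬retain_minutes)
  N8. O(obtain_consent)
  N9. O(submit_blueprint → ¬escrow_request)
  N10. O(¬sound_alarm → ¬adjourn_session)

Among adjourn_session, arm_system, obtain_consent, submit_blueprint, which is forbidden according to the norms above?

submit_blueprint

Premise 1 gives O(arm_system).
The contrapositive of premise 2 (O(disclose_specimen → ¬arm_system)) is O(arm_system → ¬disclose_specimen), and O(arm_system) is already established, so O(¬disclose_specimen).
From O(¬disclose_specimen) and premise 6, O(¬disclose_specimen → evacuate), we obtain O(evacuate).
Premise 4, O(¬escrow_request → ¬evacuate), contraposes to O(evacuate → escrow_request); with O(evacuate) we get O(escrow_request).
The contrapositive of premise 9 (O(submit_blueprint → ¬escrow_request)) is O(escrow_request → ¬submit_blueprint), and O(escrow_request) is already established, so O(¬submit_blueprint).
So O(¬submit_blueprint) holds, i.e. submit_blueprint is forbidden. None of the other listed options is forbidden under the premises.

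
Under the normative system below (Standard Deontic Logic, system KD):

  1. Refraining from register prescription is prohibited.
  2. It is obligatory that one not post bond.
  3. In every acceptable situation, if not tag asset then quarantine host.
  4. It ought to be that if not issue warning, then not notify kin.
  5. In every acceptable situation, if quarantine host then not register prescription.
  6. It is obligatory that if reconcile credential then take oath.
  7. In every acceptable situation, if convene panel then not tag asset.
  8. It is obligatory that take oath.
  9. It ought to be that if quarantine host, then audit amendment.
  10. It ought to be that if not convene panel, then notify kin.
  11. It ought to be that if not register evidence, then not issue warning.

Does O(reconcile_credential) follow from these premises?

Premise 6 is O(reconcile_credential → take_oath); even if O(take_oath) held, inferring O(reconcile_credential) would be affirming the consequent — invalid.
No other premise forces O(reconcile_credential). An ideal world satisfying every premise can still have reconcile_credential false, so O(reconcile_credential) is not derivable.

No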